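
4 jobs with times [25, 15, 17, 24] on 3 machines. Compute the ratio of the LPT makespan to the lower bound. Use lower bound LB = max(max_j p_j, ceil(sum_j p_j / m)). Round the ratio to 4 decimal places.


LPT order: [25, 24, 17, 15]
Machine loads after assignment: [25, 24, 32]
LPT makespan = 32
Lower bound = max(max_job, ceil(total/3)) = max(25, 27) = 27
Ratio = 32 / 27 = 1.1852

1.1852


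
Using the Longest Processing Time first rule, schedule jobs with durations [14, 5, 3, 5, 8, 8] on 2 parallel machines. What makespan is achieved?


Sort jobs in decreasing order (LPT): [14, 8, 8, 5, 5, 3]
Assign each job to the least loaded machine:
  Machine 1: jobs [14, 5, 3], load = 22
  Machine 2: jobs [8, 8, 5], load = 21
Makespan = max load = 22

22


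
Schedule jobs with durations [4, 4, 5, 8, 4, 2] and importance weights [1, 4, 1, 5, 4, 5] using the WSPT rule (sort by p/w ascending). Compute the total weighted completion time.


Compute p/w ratios and sort ascending (WSPT): [(2, 5), (4, 4), (4, 4), (8, 5), (4, 1), (5, 1)]
Compute weighted completion times:
  Job (p=2,w=5): C=2, w*C=5*2=10
  Job (p=4,w=4): C=6, w*C=4*6=24
  Job (p=4,w=4): C=10, w*C=4*10=40
  Job (p=8,w=5): C=18, w*C=5*18=90
  Job (p=4,w=1): C=22, w*C=1*22=22
  Job (p=5,w=1): C=27, w*C=1*27=27
Total weighted completion time = 213

213


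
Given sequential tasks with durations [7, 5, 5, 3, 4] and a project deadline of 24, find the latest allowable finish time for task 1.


LF(activity 1) = deadline - sum of successor durations
Successors: activities 2 through 5 with durations [5, 5, 3, 4]
Sum of successor durations = 17
LF = 24 - 17 = 7

7


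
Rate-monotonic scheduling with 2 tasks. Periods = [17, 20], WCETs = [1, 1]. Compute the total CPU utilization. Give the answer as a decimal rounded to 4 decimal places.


Compute individual utilizations (exact fractions):
  Task 1: C/T = 1/17 (approx. 0.0588)
  Task 2: C/T = 1/20 (approx. 0.05)
Total utilization U = 1/17 + 1/20 = 37/340
Rounded to 4 decimal places: U = 0.1088
RM (Liu & Layland) bound for 2 tasks = 0.828427; compare with U = 37/340 (approx. 0.108824)
U <= bound, so schedulable by RM sufficient condition.

0.1088


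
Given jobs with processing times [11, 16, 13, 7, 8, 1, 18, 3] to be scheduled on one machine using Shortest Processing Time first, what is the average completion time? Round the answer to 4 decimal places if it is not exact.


Sort jobs by processing time (SPT order): [1, 3, 7, 8, 11, 13, 16, 18]
Compute completion times sequentially:
  Job 1: processing = 1, completes at 1
  Job 2: processing = 3, completes at 4
  Job 3: processing = 7, completes at 11
  Job 4: processing = 8, completes at 19
  Job 5: processing = 11, completes at 30
  Job 6: processing = 13, completes at 43
  Job 7: processing = 16, completes at 59
  Job 8: processing = 18, completes at 77
Sum of completion times = 244
Average completion time = 244/8 = 30.5

30.5


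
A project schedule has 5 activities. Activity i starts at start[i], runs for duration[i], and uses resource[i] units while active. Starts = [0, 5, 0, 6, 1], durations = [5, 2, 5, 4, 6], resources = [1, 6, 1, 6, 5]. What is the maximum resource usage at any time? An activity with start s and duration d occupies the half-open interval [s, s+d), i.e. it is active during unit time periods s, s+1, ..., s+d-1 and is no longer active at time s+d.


Each activity i is active on [start_i, start_i + duration_i).
Compute total resource usage per time slot:
  t=0: active resources = [1, 1], total = 2
  t=1: active resources = [1, 1, 5], total = 7
  t=2: active resources = [1, 1, 5], total = 7
  t=3: active resources = [1, 1, 5], total = 7
  t=4: active resources = [1, 1, 5], total = 7
  t=5: active resources = [6, 5], total = 11
  t=6: active resources = [6, 6, 5], total = 17
  t=7: active resources = [6], total = 6
  t=8: active resources = [6], total = 6
  t=9: active resources = [6], total = 6
Peak resource demand = 17

17


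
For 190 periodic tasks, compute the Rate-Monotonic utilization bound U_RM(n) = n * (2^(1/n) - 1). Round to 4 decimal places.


Compute 2^(1/190) = 1.0036548056
Subtract 1: 1.0036548056 - 1 = 0.0036548056
Multiply by n: 190 * 0.0036548056 = 0.6944130640
Round to 4 dp: 0.6944

0.6944


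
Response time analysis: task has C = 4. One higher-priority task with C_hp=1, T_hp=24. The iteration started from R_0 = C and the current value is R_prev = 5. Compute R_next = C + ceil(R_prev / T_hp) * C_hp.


R_next = C + ceil(R_prev / T_hp) * C_hp
ceil(5 / 24) = ceil(0.2083) = 1
Interference = 1 * 1 = 1
R_next = 4 + 1 = 5
R_next = R_prev, so the iteration has converged (response time = 5).

5


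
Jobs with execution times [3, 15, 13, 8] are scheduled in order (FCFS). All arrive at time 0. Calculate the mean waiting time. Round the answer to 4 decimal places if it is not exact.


FCFS order (as given): [3, 15, 13, 8]
Waiting times:
  Job 1: wait = 0
  Job 2: wait = 3
  Job 3: wait = 18
  Job 4: wait = 31
Sum of waiting times = 52
Average waiting time = 52/4 = 13.0

13.0


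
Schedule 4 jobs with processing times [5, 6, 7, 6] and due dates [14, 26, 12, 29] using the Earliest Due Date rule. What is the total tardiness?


Sort by due date (EDD order): [(7, 12), (5, 14), (6, 26), (6, 29)]
Compute completion times and tardiness:
  Job 1: p=7, d=12, C=7, tardiness=max(0,7-12)=0
  Job 2: p=5, d=14, C=12, tardiness=max(0,12-14)=0
  Job 3: p=6, d=26, C=18, tardiness=max(0,18-26)=0
  Job 4: p=6, d=29, C=24, tardiness=max(0,24-29)=0
Total tardiness = 0

0


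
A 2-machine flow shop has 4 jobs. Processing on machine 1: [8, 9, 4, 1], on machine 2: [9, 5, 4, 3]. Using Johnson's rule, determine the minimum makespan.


Apply Johnson's rule:
  Group 1 (a <= b): [(4, 1, 3), (3, 4, 4), (1, 8, 9)]
  Group 2 (a > b): [(2, 9, 5)]
Optimal job order: [4, 3, 1, 2]
Schedule:
  Job 4: M1 done at 1, M2 done at 4
  Job 3: M1 done at 5, M2 done at 9
  Job 1: M1 done at 13, M2 done at 22
  Job 2: M1 done at 22, M2 done at 27
Makespan = 27

27


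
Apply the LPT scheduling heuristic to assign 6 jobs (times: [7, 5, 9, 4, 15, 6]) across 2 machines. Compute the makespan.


Sort jobs in decreasing order (LPT): [15, 9, 7, 6, 5, 4]
Assign each job to the least loaded machine:
  Machine 1: jobs [15, 6, 4], load = 25
  Machine 2: jobs [9, 7, 5], load = 21
Makespan = max load = 25

25


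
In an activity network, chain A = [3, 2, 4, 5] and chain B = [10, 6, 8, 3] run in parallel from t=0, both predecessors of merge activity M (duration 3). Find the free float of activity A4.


ES(A4) = sum of predecessors on chain A = 9
EF(A4) = ES + duration = 9 + 5 = 14
Successor of A4 is M. ES(M) = max(sum(A), sum(B)) = max(14, 27) = 27
Free float = ES(successor) - EF(current) = 27 - 14 = 13

13


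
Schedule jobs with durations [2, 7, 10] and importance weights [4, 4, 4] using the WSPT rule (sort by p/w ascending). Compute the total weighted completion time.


Compute p/w ratios and sort ascending (WSPT): [(2, 4), (7, 4), (10, 4)]
Compute weighted completion times:
  Job (p=2,w=4): C=2, w*C=4*2=8
  Job (p=7,w=4): C=9, w*C=4*9=36
  Job (p=10,w=4): C=19, w*C=4*19=76
Total weighted completion time = 120

120


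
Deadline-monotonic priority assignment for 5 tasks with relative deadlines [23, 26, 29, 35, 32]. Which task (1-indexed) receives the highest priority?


Sort tasks by relative deadline (ascending):
  Task 1: deadline = 23
  Task 2: deadline = 26
  Task 3: deadline = 29
  Task 5: deadline = 32
  Task 4: deadline = 35
Priority order (highest first): [1, 2, 3, 5, 4]
Highest priority task = 1

1


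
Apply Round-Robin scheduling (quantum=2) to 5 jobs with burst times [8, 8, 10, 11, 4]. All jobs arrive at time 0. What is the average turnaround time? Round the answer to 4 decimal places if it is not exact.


Time quantum = 2
Execution trace:
  J1 runs 2 units, time = 2
  J2 runs 2 units, time = 4
  J3 runs 2 units, time = 6
  J4 runs 2 units, time = 8
  J5 runs 2 units, time = 10
  J1 runs 2 units, time = 12
  J2 runs 2 units, time = 14
  J3 runs 2 units, time = 16
  J4 runs 2 units, time = 18
  J5 runs 2 units, time = 20
  J1 runs 2 units, time = 22
  J2 runs 2 units, time = 24
  J3 runs 2 units, time = 26
  J4 runs 2 units, time = 28
  J1 runs 2 units, time = 30
  J2 runs 2 units, time = 32
  J3 runs 2 units, time = 34
  J4 runs 2 units, time = 36
  J3 runs 2 units, time = 38
  J4 runs 2 units, time = 40
  J4 runs 1 units, time = 41
Finish times: [30, 32, 38, 41, 20]
Average turnaround = 161/5 = 32.2

32.2


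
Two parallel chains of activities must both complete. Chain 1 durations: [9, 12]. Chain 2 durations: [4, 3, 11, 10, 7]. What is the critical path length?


Path A total = 9 + 12 = 21
Path B total = 4 + 3 + 11 + 10 + 7 = 35
Critical path = longest path = max(21, 35) = 35

35


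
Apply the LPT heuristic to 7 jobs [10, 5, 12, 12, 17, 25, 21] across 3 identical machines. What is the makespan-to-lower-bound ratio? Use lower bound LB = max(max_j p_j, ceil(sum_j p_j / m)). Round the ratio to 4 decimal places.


LPT order: [25, 21, 17, 12, 12, 10, 5]
Machine loads after assignment: [35, 33, 34]
LPT makespan = 35
Lower bound = max(max_job, ceil(total/3)) = max(25, 34) = 34
Ratio = 35 / 34 = 1.0294

1.0294


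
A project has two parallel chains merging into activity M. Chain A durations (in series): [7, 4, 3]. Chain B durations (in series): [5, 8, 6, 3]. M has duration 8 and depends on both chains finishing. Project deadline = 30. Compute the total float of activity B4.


Forward pass: ES(B4) = sum of predecessors on chain B = 19
EF = ES + duration = 19 + 3 = 22
Backward pass: LF(M) = deadline = 30; LS(M) = 30 - 8 = 22
LF(B4) = LS(M) - sum(successors on chain B) = 22 - 0 = 22
LS = LF - duration = 22 - 3 = 19
Total float = LS - ES = 19 - 19 = 0

0


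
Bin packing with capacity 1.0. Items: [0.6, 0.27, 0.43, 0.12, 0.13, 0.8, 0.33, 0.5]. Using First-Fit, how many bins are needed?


Place items sequentially using First-Fit:
  Item 0.6 -> new Bin 1
  Item 0.27 -> Bin 1 (now 0.87)
  Item 0.43 -> new Bin 2
  Item 0.12 -> Bin 1 (now 0.99)
  Item 0.13 -> Bin 2 (now 0.56)
  Item 0.8 -> new Bin 3
  Item 0.33 -> Bin 2 (now 0.89)
  Item 0.5 -> new Bin 4
Total bins used = 4

4


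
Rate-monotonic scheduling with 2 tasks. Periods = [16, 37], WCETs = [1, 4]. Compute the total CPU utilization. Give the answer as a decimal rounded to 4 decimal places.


Compute individual utilizations (exact fractions):
  Task 1: C/T = 1/16 (approx. 0.0625)
  Task 2: C/T = 4/37 (approx. 0.1081)
Total utilization U = 1/16 + 4/37 = 101/592
Rounded to 4 decimal places: U = 0.1706
RM (Liu & Layland) bound for 2 tasks = 0.828427; compare with U = 101/592 (approx. 0.170608)
U <= bound, so schedulable by RM sufficient condition.

0.1706


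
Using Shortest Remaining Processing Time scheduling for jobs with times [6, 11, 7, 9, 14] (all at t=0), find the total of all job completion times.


Since all jobs arrive at t=0, SRPT equals SPT ordering.
SPT order: [6, 7, 9, 11, 14]
Completion times:
  Job 1: p=6, C=6
  Job 2: p=7, C=13
  Job 3: p=9, C=22
  Job 4: p=11, C=33
  Job 5: p=14, C=47
Total completion time = 6 + 13 + 22 + 33 + 47 = 121

121


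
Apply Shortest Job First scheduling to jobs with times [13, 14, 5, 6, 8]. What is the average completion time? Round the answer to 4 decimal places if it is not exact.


SJF order (ascending): [5, 6, 8, 13, 14]
Completion times:
  Job 1: burst=5, C=5
  Job 2: burst=6, C=11
  Job 3: burst=8, C=19
  Job 4: burst=13, C=32
  Job 5: burst=14, C=46
Average completion = 113/5 = 22.6

22.6


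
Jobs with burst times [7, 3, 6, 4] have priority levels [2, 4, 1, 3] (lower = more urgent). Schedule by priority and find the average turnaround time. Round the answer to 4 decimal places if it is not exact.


Sort by priority (ascending = highest first):
Order: [(1, 6), (2, 7), (3, 4), (4, 3)]
Completion times:
  Priority 1, burst=6, C=6
  Priority 2, burst=7, C=13
  Priority 3, burst=4, C=17
  Priority 4, burst=3, C=20
Average turnaround = 56/4 = 14.0

14.0


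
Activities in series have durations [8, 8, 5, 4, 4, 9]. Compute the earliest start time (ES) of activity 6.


Activity 6 starts after activities 1 through 5 complete.
Predecessor durations: [8, 8, 5, 4, 4]
ES = 8 + 8 + 5 + 4 + 4 = 29

29


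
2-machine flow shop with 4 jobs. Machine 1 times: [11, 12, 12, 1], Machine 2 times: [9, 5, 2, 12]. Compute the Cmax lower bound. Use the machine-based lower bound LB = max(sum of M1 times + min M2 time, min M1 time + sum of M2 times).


LB1 = sum(M1 times) + min(M2 times) = 36 + 2 = 38
LB2 = min(M1 times) + sum(M2 times) = 1 + 28 = 29
Lower bound = max(LB1, LB2) = max(38, 29) = 38

38


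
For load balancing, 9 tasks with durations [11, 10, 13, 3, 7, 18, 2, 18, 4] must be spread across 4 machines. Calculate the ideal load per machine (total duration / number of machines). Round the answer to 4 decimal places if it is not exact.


Total processing time = 11 + 10 + 13 + 3 + 7 + 18 + 2 + 18 + 4 = 86
Number of machines = 4
Ideal balanced load = 86 / 4 = 21.5

21.5


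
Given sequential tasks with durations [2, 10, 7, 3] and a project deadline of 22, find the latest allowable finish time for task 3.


LF(activity 3) = deadline - sum of successor durations
Successors: activities 4 through 4 with durations [3]
Sum of successor durations = 3
LF = 22 - 3 = 19

19


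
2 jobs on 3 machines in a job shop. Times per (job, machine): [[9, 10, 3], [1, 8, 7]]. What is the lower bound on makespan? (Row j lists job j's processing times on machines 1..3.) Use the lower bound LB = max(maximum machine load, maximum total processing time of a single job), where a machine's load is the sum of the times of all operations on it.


Machine loads:
  Machine 1: 9 + 1 = 10
  Machine 2: 10 + 8 = 18
  Machine 3: 3 + 7 = 10
Max machine load = 18
Job totals:
  Job 1: 22
  Job 2: 16
Max job total = 22
Lower bound = max(18, 22) = 22

22


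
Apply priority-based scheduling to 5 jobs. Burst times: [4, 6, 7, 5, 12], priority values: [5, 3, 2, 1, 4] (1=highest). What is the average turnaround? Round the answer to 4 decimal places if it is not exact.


Sort by priority (ascending = highest first):
Order: [(1, 5), (2, 7), (3, 6), (4, 12), (5, 4)]
Completion times:
  Priority 1, burst=5, C=5
  Priority 2, burst=7, C=12
  Priority 3, burst=6, C=18
  Priority 4, burst=12, C=30
  Priority 5, burst=4, C=34
Average turnaround = 99/5 = 19.8

19.8


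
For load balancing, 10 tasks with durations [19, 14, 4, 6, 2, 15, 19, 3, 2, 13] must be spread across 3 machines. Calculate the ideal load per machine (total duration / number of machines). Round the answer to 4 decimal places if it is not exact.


Total processing time = 19 + 14 + 4 + 6 + 2 + 15 + 19 + 3 + 2 + 13 = 97
Number of machines = 3
Ideal balanced load = 97 / 3 = 32.3333

32.3333


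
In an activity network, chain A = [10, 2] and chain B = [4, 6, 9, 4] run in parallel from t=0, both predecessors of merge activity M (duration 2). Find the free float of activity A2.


ES(A2) = sum of predecessors on chain A = 10
EF(A2) = ES + duration = 10 + 2 = 12
Successor of A2 is M. ES(M) = max(sum(A), sum(B)) = max(12, 23) = 23
Free float = ES(successor) - EF(current) = 23 - 12 = 11

11


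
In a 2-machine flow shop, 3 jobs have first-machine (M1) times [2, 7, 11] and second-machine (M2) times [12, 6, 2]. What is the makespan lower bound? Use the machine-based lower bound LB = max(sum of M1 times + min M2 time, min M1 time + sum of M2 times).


LB1 = sum(M1 times) + min(M2 times) = 20 + 2 = 22
LB2 = min(M1 times) + sum(M2 times) = 2 + 20 = 22
Lower bound = max(LB1, LB2) = max(22, 22) = 22

22


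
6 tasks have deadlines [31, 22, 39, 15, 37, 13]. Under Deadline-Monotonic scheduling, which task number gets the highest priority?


Sort tasks by relative deadline (ascending):
  Task 6: deadline = 13
  Task 4: deadline = 15
  Task 2: deadline = 22
  Task 1: deadline = 31
  Task 5: deadline = 37
  Task 3: deadline = 39
Priority order (highest first): [6, 4, 2, 1, 5, 3]
Highest priority task = 6

6


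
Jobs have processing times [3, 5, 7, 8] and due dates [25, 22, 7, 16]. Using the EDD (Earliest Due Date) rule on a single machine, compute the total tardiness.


Sort by due date (EDD order): [(7, 7), (8, 16), (5, 22), (3, 25)]
Compute completion times and tardiness:
  Job 1: p=7, d=7, C=7, tardiness=max(0,7-7)=0
  Job 2: p=8, d=16, C=15, tardiness=max(0,15-16)=0
  Job 3: p=5, d=22, C=20, tardiness=max(0,20-22)=0
  Job 4: p=3, d=25, C=23, tardiness=max(0,23-25)=0
Total tardiness = 0

0


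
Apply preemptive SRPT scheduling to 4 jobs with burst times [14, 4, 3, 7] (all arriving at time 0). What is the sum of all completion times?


Since all jobs arrive at t=0, SRPT equals SPT ordering.
SPT order: [3, 4, 7, 14]
Completion times:
  Job 1: p=3, C=3
  Job 2: p=4, C=7
  Job 3: p=7, C=14
  Job 4: p=14, C=28
Total completion time = 3 + 7 + 14 + 28 = 52

52


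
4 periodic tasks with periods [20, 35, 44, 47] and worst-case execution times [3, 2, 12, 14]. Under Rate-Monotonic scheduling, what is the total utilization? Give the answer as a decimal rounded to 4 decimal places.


Compute individual utilizations (exact fractions):
  Task 1: C/T = 3/20 (approx. 0.15)
  Task 2: C/T = 2/35 (approx. 0.0571)
  Task 3: C/T = 12/44 = 3/11 (approx. 0.2727)
  Task 4: C/T = 14/47 (approx. 0.2979)
Total utilization U = 3/20 + 2/35 + 3/11 + 14/47 = 56293/72380
Rounded to 4 decimal places: U = 0.7777
RM (Liu & Layland) bound for 4 tasks = 0.756828; compare with U = 56293/72380 (approx. 0.777742)
bound < U <= 1, so the RM sufficient condition is not met (inconclusive; an exact test such as response-time analysis is needed).

0.7777


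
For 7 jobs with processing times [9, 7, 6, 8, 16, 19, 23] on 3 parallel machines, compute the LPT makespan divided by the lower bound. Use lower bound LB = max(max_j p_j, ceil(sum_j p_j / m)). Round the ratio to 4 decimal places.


LPT order: [23, 19, 16, 9, 8, 7, 6]
Machine loads after assignment: [30, 27, 31]
LPT makespan = 31
Lower bound = max(max_job, ceil(total/3)) = max(23, 30) = 30
Ratio = 31 / 30 = 1.0333

1.0333


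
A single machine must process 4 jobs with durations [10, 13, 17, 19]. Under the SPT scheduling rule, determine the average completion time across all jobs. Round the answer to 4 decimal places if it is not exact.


Sort jobs by processing time (SPT order): [10, 13, 17, 19]
Compute completion times sequentially:
  Job 1: processing = 10, completes at 10
  Job 2: processing = 13, completes at 23
  Job 3: processing = 17, completes at 40
  Job 4: processing = 19, completes at 59
Sum of completion times = 132
Average completion time = 132/4 = 33.0

33.0


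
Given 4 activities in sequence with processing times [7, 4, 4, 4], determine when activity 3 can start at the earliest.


Activity 3 starts after activities 1 through 2 complete.
Predecessor durations: [7, 4]
ES = 7 + 4 = 11

11


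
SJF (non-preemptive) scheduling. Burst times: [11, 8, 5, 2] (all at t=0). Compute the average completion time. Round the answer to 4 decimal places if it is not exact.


SJF order (ascending): [2, 5, 8, 11]
Completion times:
  Job 1: burst=2, C=2
  Job 2: burst=5, C=7
  Job 3: burst=8, C=15
  Job 4: burst=11, C=26
Average completion = 50/4 = 12.5

12.5


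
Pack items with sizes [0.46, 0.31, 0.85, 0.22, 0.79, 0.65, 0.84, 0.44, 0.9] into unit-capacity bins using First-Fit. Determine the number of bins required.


Place items sequentially using First-Fit:
  Item 0.46 -> new Bin 1
  Item 0.31 -> Bin 1 (now 0.77)
  Item 0.85 -> new Bin 2
  Item 0.22 -> Bin 1 (now 0.99)
  Item 0.79 -> new Bin 3
  Item 0.65 -> new Bin 4
  Item 0.84 -> new Bin 5
  Item 0.44 -> new Bin 6
  Item 0.9 -> new Bin 7
Total bins used = 7

7


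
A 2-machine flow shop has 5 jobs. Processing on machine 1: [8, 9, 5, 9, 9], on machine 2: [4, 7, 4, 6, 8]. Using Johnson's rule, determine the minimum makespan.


Apply Johnson's rule:
  Group 1 (a <= b): []
  Group 2 (a > b): [(5, 9, 8), (2, 9, 7), (4, 9, 6), (1, 8, 4), (3, 5, 4)]
Optimal job order: [5, 2, 4, 1, 3]
Schedule:
  Job 5: M1 done at 9, M2 done at 17
  Job 2: M1 done at 18, M2 done at 25
  Job 4: M1 done at 27, M2 done at 33
  Job 1: M1 done at 35, M2 done at 39
  Job 3: M1 done at 40, M2 done at 44
Makespan = 44

44


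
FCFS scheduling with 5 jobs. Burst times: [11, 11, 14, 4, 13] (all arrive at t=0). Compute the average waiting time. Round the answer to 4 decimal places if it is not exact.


FCFS order (as given): [11, 11, 14, 4, 13]
Waiting times:
  Job 1: wait = 0
  Job 2: wait = 11
  Job 3: wait = 22
  Job 4: wait = 36
  Job 5: wait = 40
Sum of waiting times = 109
Average waiting time = 109/5 = 21.8

21.8


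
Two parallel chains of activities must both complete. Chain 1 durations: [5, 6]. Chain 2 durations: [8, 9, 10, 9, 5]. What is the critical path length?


Path A total = 5 + 6 = 11
Path B total = 8 + 9 + 10 + 9 + 5 = 41
Critical path = longest path = max(11, 41) = 41

41


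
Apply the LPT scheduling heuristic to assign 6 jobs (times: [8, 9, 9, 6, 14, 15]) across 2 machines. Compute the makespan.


Sort jobs in decreasing order (LPT): [15, 14, 9, 9, 8, 6]
Assign each job to the least loaded machine:
  Machine 1: jobs [15, 9, 6], load = 30
  Machine 2: jobs [14, 9, 8], load = 31
Makespan = max load = 31

31


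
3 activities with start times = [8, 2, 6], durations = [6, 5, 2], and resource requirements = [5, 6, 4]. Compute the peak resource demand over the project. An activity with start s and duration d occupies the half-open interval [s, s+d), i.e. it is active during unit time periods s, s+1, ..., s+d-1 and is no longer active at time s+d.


Each activity i is active on [start_i, start_i + duration_i).
Compute total resource usage per time slot:
  t=0: active resources = [], total = 0
  t=1: active resources = [], total = 0
  t=2: active resources = [6], total = 6
  t=3: active resources = [6], total = 6
  t=4: active resources = [6], total = 6
  t=5: active resources = [6], total = 6
  t=6: active resources = [6, 4], total = 10
  t=7: active resources = [4], total = 4
  t=8: active resources = [5], total = 5
  t=9: active resources = [5], total = 5
  t=10: active resources = [5], total = 5
  t=11: active resources = [5], total = 5
  t=12: active resources = [5], total = 5
  t=13: active resources = [5], total = 5
Peak resource demand = 10

10


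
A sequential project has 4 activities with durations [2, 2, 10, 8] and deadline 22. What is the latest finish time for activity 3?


LF(activity 3) = deadline - sum of successor durations
Successors: activities 4 through 4 with durations [8]
Sum of successor durations = 8
LF = 22 - 8 = 14

14


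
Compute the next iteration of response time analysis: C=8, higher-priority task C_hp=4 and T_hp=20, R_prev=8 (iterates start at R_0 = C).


R_next = C + ceil(R_prev / T_hp) * C_hp
ceil(8 / 20) = ceil(0.4) = 1
Interference = 1 * 4 = 4
R_next = 8 + 4 = 12

12


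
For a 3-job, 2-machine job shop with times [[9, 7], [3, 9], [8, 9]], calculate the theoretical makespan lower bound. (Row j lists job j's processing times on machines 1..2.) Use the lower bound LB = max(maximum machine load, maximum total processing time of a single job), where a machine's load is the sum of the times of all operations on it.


Machine loads:
  Machine 1: 9 + 3 + 8 = 20
  Machine 2: 7 + 9 + 9 = 25
Max machine load = 25
Job totals:
  Job 1: 16
  Job 2: 12
  Job 3: 17
Max job total = 17
Lower bound = max(25, 17) = 25

25


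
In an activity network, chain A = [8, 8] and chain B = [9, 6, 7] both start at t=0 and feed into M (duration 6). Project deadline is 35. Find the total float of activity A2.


Forward pass: ES(A2) = sum of predecessors on chain A = 8
EF = ES + duration = 8 + 8 = 16
Backward pass: LF(M) = deadline = 35; LS(M) = 35 - 6 = 29
LF(A2) = LS(M) - sum(successors on chain A) = 29 - 0 = 29
LS = LF - duration = 29 - 8 = 21
Total float = LS - ES = 21 - 8 = 13

13


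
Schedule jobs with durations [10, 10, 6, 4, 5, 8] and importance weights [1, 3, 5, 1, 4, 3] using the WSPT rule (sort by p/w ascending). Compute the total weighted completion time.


Compute p/w ratios and sort ascending (WSPT): [(6, 5), (5, 4), (8, 3), (10, 3), (4, 1), (10, 1)]
Compute weighted completion times:
  Job (p=6,w=5): C=6, w*C=5*6=30
  Job (p=5,w=4): C=11, w*C=4*11=44
  Job (p=8,w=3): C=19, w*C=3*19=57
  Job (p=10,w=3): C=29, w*C=3*29=87
  Job (p=4,w=1): C=33, w*C=1*33=33
  Job (p=10,w=1): C=43, w*C=1*43=43
Total weighted completion time = 294

294


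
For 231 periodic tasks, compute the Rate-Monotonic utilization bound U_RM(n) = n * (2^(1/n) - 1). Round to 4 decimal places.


Compute 2^(1/231) = 1.0030051436
Subtract 1: 1.0030051436 - 1 = 0.0030051436
Multiply by n: 231 * 0.0030051436 = 0.6941881716
Round to 4 dp: 0.6942

0.6942


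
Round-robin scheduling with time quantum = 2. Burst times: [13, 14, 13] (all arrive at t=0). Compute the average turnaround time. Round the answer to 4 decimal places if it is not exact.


Time quantum = 2
Execution trace:
  J1 runs 2 units, time = 2
  J2 runs 2 units, time = 4
  J3 runs 2 units, time = 6
  J1 runs 2 units, time = 8
  J2 runs 2 units, time = 10
  J3 runs 2 units, time = 12
  J1 runs 2 units, time = 14
  J2 runs 2 units, time = 16
  J3 runs 2 units, time = 18
  J1 runs 2 units, time = 20
  J2 runs 2 units, time = 22
  J3 runs 2 units, time = 24
  J1 runs 2 units, time = 26
  J2 runs 2 units, time = 28
  J3 runs 2 units, time = 30
  J1 runs 2 units, time = 32
  J2 runs 2 units, time = 34
  J3 runs 2 units, time = 36
  J1 runs 1 units, time = 37
  J2 runs 2 units, time = 39
  J3 runs 1 units, time = 40
Finish times: [37, 39, 40]
Average turnaround = 116/3 = 38.6667

38.6667


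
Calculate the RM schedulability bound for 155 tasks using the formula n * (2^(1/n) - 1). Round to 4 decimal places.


Compute 2^(1/155) = 1.0044819312
Subtract 1: 1.0044819312 - 1 = 0.0044819312
Multiply by n: 155 * 0.0044819312 = 0.6946993360
Round to 4 dp: 0.6947

0.6947


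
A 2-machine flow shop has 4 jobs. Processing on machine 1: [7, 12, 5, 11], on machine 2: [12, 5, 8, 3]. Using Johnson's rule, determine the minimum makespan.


Apply Johnson's rule:
  Group 1 (a <= b): [(3, 5, 8), (1, 7, 12)]
  Group 2 (a > b): [(2, 12, 5), (4, 11, 3)]
Optimal job order: [3, 1, 2, 4]
Schedule:
  Job 3: M1 done at 5, M2 done at 13
  Job 1: M1 done at 12, M2 done at 25
  Job 2: M1 done at 24, M2 done at 30
  Job 4: M1 done at 35, M2 done at 38
Makespan = 38

38


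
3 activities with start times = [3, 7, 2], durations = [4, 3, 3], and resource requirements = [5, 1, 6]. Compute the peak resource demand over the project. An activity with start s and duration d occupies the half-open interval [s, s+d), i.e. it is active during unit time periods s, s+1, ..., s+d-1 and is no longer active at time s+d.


Each activity i is active on [start_i, start_i + duration_i).
Compute total resource usage per time slot:
  t=0: active resources = [], total = 0
  t=1: active resources = [], total = 0
  t=2: active resources = [6], total = 6
  t=3: active resources = [5, 6], total = 11
  t=4: active resources = [5, 6], total = 11
  t=5: active resources = [5], total = 5
  t=6: active resources = [5], total = 5
  t=7: active resources = [1], total = 1
  t=8: active resources = [1], total = 1
  t=9: active resources = [1], total = 1
Peak resource demand = 11

11


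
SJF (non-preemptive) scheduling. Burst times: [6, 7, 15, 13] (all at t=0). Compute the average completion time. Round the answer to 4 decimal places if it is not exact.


SJF order (ascending): [6, 7, 13, 15]
Completion times:
  Job 1: burst=6, C=6
  Job 2: burst=7, C=13
  Job 3: burst=13, C=26
  Job 4: burst=15, C=41
Average completion = 86/4 = 21.5

21.5


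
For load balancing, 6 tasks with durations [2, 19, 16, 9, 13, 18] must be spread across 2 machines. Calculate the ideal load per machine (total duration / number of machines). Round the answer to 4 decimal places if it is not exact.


Total processing time = 2 + 19 + 16 + 9 + 13 + 18 = 77
Number of machines = 2
Ideal balanced load = 77 / 2 = 38.5

38.5


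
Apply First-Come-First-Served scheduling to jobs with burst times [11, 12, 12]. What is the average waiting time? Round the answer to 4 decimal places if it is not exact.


FCFS order (as given): [11, 12, 12]
Waiting times:
  Job 1: wait = 0
  Job 2: wait = 11
  Job 3: wait = 23
Sum of waiting times = 34
Average waiting time = 34/3 = 11.3333

11.3333


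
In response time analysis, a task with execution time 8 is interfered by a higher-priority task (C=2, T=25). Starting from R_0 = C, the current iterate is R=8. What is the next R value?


R_next = C + ceil(R_prev / T_hp) * C_hp
ceil(8 / 25) = ceil(0.32) = 1
Interference = 1 * 2 = 2
R_next = 8 + 2 = 10

10


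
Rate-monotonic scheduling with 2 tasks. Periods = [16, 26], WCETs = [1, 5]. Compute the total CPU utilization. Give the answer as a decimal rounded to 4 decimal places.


Compute individual utilizations (exact fractions):
  Task 1: C/T = 1/16 (approx. 0.0625)
  Task 2: C/T = 5/26 (approx. 0.1923)
Total utilization U = 1/16 + 5/26 = 53/208
Rounded to 4 decimal places: U = 0.2548
RM (Liu & Layland) bound for 2 tasks = 0.828427; compare with U = 53/208 (approx. 0.254808)
U <= bound, so schedulable by RM sufficient condition.

0.2548


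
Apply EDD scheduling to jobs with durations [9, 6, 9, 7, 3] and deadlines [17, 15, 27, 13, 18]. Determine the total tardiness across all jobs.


Sort by due date (EDD order): [(7, 13), (6, 15), (9, 17), (3, 18), (9, 27)]
Compute completion times and tardiness:
  Job 1: p=7, d=13, C=7, tardiness=max(0,7-13)=0
  Job 2: p=6, d=15, C=13, tardiness=max(0,13-15)=0
  Job 3: p=9, d=17, C=22, tardiness=max(0,22-17)=5
  Job 4: p=3, d=18, C=25, tardiness=max(0,25-18)=7
  Job 5: p=9, d=27, C=34, tardiness=max(0,34-27)=7
Total tardiness = 19

19


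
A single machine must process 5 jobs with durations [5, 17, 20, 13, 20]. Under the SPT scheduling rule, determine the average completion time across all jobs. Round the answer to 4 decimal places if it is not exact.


Sort jobs by processing time (SPT order): [5, 13, 17, 20, 20]
Compute completion times sequentially:
  Job 1: processing = 5, completes at 5
  Job 2: processing = 13, completes at 18
  Job 3: processing = 17, completes at 35
  Job 4: processing = 20, completes at 55
  Job 5: processing = 20, completes at 75
Sum of completion times = 188
Average completion time = 188/5 = 37.6

37.6


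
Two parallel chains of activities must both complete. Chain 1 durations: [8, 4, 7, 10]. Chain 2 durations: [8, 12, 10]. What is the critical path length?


Path A total = 8 + 4 + 7 + 10 = 29
Path B total = 8 + 12 + 10 = 30
Critical path = longest path = max(29, 30) = 30

30


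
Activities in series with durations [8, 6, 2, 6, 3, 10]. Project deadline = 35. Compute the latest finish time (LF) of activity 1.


LF(activity 1) = deadline - sum of successor durations
Successors: activities 2 through 6 with durations [6, 2, 6, 3, 10]
Sum of successor durations = 27
LF = 35 - 27 = 8

8


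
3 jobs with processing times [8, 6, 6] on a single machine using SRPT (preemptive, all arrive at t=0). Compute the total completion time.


Since all jobs arrive at t=0, SRPT equals SPT ordering.
SPT order: [6, 6, 8]
Completion times:
  Job 1: p=6, C=6
  Job 2: p=6, C=12
  Job 3: p=8, C=20
Total completion time = 6 + 12 + 20 = 38

38


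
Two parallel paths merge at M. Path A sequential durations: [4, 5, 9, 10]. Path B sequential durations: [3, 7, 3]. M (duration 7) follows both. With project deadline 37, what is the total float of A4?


Forward pass: ES(A4) = sum of predecessors on chain A = 18
EF = ES + duration = 18 + 10 = 28
Backward pass: LF(M) = deadline = 37; LS(M) = 37 - 7 = 30
LF(A4) = LS(M) - sum(successors on chain A) = 30 - 0 = 30
LS = LF - duration = 30 - 10 = 20
Total float = LS - ES = 20 - 18 = 2

2


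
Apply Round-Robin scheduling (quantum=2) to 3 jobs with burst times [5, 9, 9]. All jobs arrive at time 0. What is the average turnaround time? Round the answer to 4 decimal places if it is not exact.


Time quantum = 2
Execution trace:
  J1 runs 2 units, time = 2
  J2 runs 2 units, time = 4
  J3 runs 2 units, time = 6
  J1 runs 2 units, time = 8
  J2 runs 2 units, time = 10
  J3 runs 2 units, time = 12
  J1 runs 1 units, time = 13
  J2 runs 2 units, time = 15
  J3 runs 2 units, time = 17
  J2 runs 2 units, time = 19
  J3 runs 2 units, time = 21
  J2 runs 1 units, time = 22
  J3 runs 1 units, time = 23
Finish times: [13, 22, 23]
Average turnaround = 58/3 = 19.3333

19.3333


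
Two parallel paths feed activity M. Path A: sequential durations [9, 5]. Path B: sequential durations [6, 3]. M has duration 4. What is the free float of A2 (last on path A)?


ES(A2) = sum of predecessors on chain A = 9
EF(A2) = ES + duration = 9 + 5 = 14
Successor of A2 is M. ES(M) = max(sum(A), sum(B)) = max(14, 9) = 14
Free float = ES(successor) - EF(current) = 14 - 14 = 0

0


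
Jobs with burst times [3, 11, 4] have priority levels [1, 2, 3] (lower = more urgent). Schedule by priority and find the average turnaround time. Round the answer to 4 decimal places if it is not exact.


Sort by priority (ascending = highest first):
Order: [(1, 3), (2, 11), (3, 4)]
Completion times:
  Priority 1, burst=3, C=3
  Priority 2, burst=11, C=14
  Priority 3, burst=4, C=18
Average turnaround = 35/3 = 11.6667

11.6667


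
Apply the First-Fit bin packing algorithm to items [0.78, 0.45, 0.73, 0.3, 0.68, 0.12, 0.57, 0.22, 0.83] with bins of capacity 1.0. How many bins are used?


Place items sequentially using First-Fit:
  Item 0.78 -> new Bin 1
  Item 0.45 -> new Bin 2
  Item 0.73 -> new Bin 3
  Item 0.3 -> Bin 2 (now 0.75)
  Item 0.68 -> new Bin 4
  Item 0.12 -> Bin 1 (now 0.9)
  Item 0.57 -> new Bin 5
  Item 0.22 -> Bin 2 (now 0.97)
  Item 0.83 -> new Bin 6
Total bins used = 6

6


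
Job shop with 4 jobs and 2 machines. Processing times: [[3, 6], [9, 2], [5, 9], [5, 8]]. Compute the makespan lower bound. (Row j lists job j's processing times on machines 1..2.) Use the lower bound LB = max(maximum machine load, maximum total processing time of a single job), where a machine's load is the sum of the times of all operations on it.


Machine loads:
  Machine 1: 3 + 9 + 5 + 5 = 22
  Machine 2: 6 + 2 + 9 + 8 = 25
Max machine load = 25
Job totals:
  Job 1: 9
  Job 2: 11
  Job 3: 14
  Job 4: 13
Max job total = 14
Lower bound = max(25, 14) = 25

25


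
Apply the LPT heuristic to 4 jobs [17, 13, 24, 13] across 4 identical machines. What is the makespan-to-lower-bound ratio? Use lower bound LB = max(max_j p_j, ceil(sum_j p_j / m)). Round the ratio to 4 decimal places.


LPT order: [24, 17, 13, 13]
Machine loads after assignment: [24, 17, 13, 13]
LPT makespan = 24
Lower bound = max(max_job, ceil(total/4)) = max(24, 17) = 24
Ratio = 24 / 24 = 1.0

1.0


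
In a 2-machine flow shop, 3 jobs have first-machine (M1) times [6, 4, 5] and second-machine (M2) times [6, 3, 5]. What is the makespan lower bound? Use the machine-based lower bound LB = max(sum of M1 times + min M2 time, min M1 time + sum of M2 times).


LB1 = sum(M1 times) + min(M2 times) = 15 + 3 = 18
LB2 = min(M1 times) + sum(M2 times) = 4 + 14 = 18
Lower bound = max(LB1, LB2) = max(18, 18) = 18

18


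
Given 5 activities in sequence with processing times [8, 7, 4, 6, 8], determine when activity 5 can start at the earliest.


Activity 5 starts after activities 1 through 4 complete.
Predecessor durations: [8, 7, 4, 6]
ES = 8 + 7 + 4 + 6 = 25

25


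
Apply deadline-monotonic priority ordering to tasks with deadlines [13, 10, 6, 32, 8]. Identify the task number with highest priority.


Sort tasks by relative deadline (ascending):
  Task 3: deadline = 6
  Task 5: deadline = 8
  Task 2: deadline = 10
  Task 1: deadline = 13
  Task 4: deadline = 32
Priority order (highest first): [3, 5, 2, 1, 4]
Highest priority task = 3

3


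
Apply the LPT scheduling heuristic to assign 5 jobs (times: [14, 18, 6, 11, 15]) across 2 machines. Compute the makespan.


Sort jobs in decreasing order (LPT): [18, 15, 14, 11, 6]
Assign each job to the least loaded machine:
  Machine 1: jobs [18, 11, 6], load = 35
  Machine 2: jobs [15, 14], load = 29
Makespan = max load = 35

35


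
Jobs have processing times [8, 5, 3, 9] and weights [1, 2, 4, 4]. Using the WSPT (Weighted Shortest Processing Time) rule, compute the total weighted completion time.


Compute p/w ratios and sort ascending (WSPT): [(3, 4), (9, 4), (5, 2), (8, 1)]
Compute weighted completion times:
  Job (p=3,w=4): C=3, w*C=4*3=12
  Job (p=9,w=4): C=12, w*C=4*12=48
  Job (p=5,w=2): C=17, w*C=2*17=34
  Job (p=8,w=1): C=25, w*C=1*25=25
Total weighted completion time = 119

119


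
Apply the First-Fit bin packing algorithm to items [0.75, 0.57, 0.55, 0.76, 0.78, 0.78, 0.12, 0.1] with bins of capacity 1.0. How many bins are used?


Place items sequentially using First-Fit:
  Item 0.75 -> new Bin 1
  Item 0.57 -> new Bin 2
  Item 0.55 -> new Bin 3
  Item 0.76 -> new Bin 4
  Item 0.78 -> new Bin 5
  Item 0.78 -> new Bin 6
  Item 0.12 -> Bin 1 (now 0.87)
  Item 0.1 -> Bin 1 (now 0.97)
Total bins used = 6

6


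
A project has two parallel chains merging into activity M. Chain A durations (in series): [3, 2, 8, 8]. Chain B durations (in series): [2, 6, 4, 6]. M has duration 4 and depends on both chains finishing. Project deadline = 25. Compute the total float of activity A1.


Forward pass: ES(A1) = sum of predecessors on chain A = 0
EF = ES + duration = 0 + 3 = 3
Backward pass: LF(M) = deadline = 25; LS(M) = 25 - 4 = 21
LF(A1) = LS(M) - sum(successors on chain A) = 21 - 18 = 3
LS = LF - duration = 3 - 3 = 0
Total float = LS - ES = 0 - 0 = 0

0


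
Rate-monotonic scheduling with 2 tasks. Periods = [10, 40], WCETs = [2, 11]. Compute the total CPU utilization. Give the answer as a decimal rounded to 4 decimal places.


Compute individual utilizations (exact fractions):
  Task 1: C/T = 2/10 = 1/5 (approx. 0.2)
  Task 2: C/T = 11/40 (approx. 0.275)
Total utilization U = 1/5 + 11/40 = 19/40
Rounded to 4 decimal places: U = 0.4750
RM (Liu & Layland) bound for 2 tasks = 0.828427; compare with U = 19/40 (approx. 0.475000)
U <= bound, so schedulable by RM sufficient condition.

0.4750


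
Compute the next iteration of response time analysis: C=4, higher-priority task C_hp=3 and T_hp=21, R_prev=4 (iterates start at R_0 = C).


R_next = C + ceil(R_prev / T_hp) * C_hp
ceil(4 / 21) = ceil(0.1905) = 1
Interference = 1 * 3 = 3
R_next = 4 + 3 = 7

7


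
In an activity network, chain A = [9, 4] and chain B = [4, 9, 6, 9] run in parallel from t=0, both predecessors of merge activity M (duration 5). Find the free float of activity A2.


ES(A2) = sum of predecessors on chain A = 9
EF(A2) = ES + duration = 9 + 4 = 13
Successor of A2 is M. ES(M) = max(sum(A), sum(B)) = max(13, 28) = 28
Free float = ES(successor) - EF(current) = 28 - 13 = 15

15


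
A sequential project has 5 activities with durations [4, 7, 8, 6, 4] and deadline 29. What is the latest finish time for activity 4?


LF(activity 4) = deadline - sum of successor durations
Successors: activities 5 through 5 with durations [4]
Sum of successor durations = 4
LF = 29 - 4 = 25

25


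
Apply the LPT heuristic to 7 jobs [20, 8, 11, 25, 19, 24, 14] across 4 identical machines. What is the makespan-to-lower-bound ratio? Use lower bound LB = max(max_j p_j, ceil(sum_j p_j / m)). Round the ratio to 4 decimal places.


LPT order: [25, 24, 20, 19, 14, 11, 8]
Machine loads after assignment: [25, 32, 31, 33]
LPT makespan = 33
Lower bound = max(max_job, ceil(total/4)) = max(25, 31) = 31
Ratio = 33 / 31 = 1.0645

1.0645


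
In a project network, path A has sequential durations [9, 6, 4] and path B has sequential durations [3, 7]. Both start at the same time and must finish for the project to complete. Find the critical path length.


Path A total = 9 + 6 + 4 = 19
Path B total = 3 + 7 = 10
Critical path = longest path = max(19, 10) = 19

19
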